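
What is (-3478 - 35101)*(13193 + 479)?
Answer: -527452088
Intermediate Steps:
(-3478 - 35101)*(13193 + 479) = -38579*13672 = -527452088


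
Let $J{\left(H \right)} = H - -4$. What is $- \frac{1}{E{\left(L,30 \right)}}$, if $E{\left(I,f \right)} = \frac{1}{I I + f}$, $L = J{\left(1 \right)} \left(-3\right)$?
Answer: $-255$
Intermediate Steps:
$J{\left(H \right)} = 4 + H$ ($J{\left(H \right)} = H + 4 = 4 + H$)
$L = -15$ ($L = \left(4 + 1\right) \left(-3\right) = 5 \left(-3\right) = -15$)
$E{\left(I,f \right)} = \frac{1}{f + I^{2}}$ ($E{\left(I,f \right)} = \frac{1}{I^{2} + f} = \frac{1}{f + I^{2}}$)
$- \frac{1}{E{\left(L,30 \right)}} = - \frac{1}{\frac{1}{30 + \left(-15\right)^{2}}} = - \frac{1}{\frac{1}{30 + 225}} = - \frac{1}{\frac{1}{255}} = \left(-1\right) 255 = -255$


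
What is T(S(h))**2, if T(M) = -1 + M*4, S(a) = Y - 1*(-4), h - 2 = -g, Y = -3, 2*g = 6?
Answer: 9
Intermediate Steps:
g = 3 (g = (1/2)*6 = 3)
h = -1 (h = 2 - 1*3 = 2 - 3 = -1)
S(a) = 1 (S(a) = -3 - 1*(-4) = -3 + 4 = 1)
T(M) = -1 + 4*M
T(S(h))**2 = (-1 + 4*1)**2 = (-1 + 4)**2 = 3**2 = 9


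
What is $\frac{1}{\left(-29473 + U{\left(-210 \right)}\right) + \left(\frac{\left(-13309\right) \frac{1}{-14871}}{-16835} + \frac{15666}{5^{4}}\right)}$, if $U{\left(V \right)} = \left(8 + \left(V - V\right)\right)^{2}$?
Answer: $- \frac{31294160625}{919545564571688} \approx -3.4032 \cdot 10^{-5}$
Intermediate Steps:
$U{\left(V \right)} = 64$ ($U{\left(V \right)} = \left(8 + 0\right)^{2} = 8^{2} = 64$)
$\frac{1}{\left(-29473 + U{\left(-210 \right)}\right) + \left(\frac{\left(-13309\right) \frac{1}{-14871}}{-16835} + \frac{15666}{5^{4}}\right)} = \frac{1}{\left(-29473 + 64\right) + \left(\frac{\left(-13309\right) \frac{1}{-14871}}{-16835} + \frac{15666}{5^{4}}\right)} = \frac{1}{-29409 + \left(\left(-13309\right) \left(- \frac{1}{14871}\right) \left(- \frac{1}{16835}\right) + \frac{15666}{625}\right)} = \frac{1}{-29409 + \left(\frac{13309}{14871} \left(- \frac{1}{16835}\right) + 15666 \cdot \frac{1}{625}\right)} = \frac{1}{-29409 + \left(- \frac{13309}{250353285} + \frac{15666}{625}\right)} = \frac{1}{-29409 + \frac{784405248937}{31294160625}} = \frac{1}{- \frac{919545564571688}{31294160625}} = - \frac{31294160625}{919545564571688}$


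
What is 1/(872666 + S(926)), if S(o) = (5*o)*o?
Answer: 1/5160046 ≈ 1.9380e-7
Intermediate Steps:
S(o) = 5*o²
1/(872666 + S(926)) = 1/(872666 + 5*926²) = 1/(872666 + 5*857476) = 1/(872666 + 4287380) = 1/5160046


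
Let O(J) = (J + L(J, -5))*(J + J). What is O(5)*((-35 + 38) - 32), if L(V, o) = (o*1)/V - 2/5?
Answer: -1044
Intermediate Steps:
L(V, o) = -⅖ + o/V (L(V, o) = o/V - 2*⅕ = o/V - ⅖ = -⅖ + o/V)
O(J) = 2*J*(-⅖ + J - 5/J) (O(J) = (J + (-⅖ - 5/J))*(J + J) = (-⅖ + J - 5/J)*(2*J) = 2*J*(-⅖ + J - 5/J))
O(5)*((-35 + 38) - 32) = (-10 + 2*5² - ⅘*5)*((-35 + 38) - 32) = (-10 + 2*25 - 4)*(3 - 32) = (-10 + 50 - 4)*(-29) = 36*(-29) = -1044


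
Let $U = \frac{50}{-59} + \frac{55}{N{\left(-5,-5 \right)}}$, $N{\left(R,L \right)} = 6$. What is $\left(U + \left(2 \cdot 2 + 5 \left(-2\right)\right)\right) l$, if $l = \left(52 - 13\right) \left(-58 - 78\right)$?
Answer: $- \frac{725764}{59} \approx -12301.0$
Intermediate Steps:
$U = \frac{2945}{354}$ ($U = \frac{50}{-59} + \frac{55}{6} = 50 \left(- \frac{1}{59}\right) + 55 \cdot \frac{1}{6} = - \frac{50}{59} + \frac{55}{6} = \frac{2945}{354} \approx 8.3192$)
$l = -5304$ ($l = 39 \left(-136\right) = -5304$)
$\left(U + \left(2 \cdot 2 + 5 \left(-2\right)\right)\right) l = \left(\frac{2945}{354} + \left(2 \cdot 2 + 5 \left(-2\right)\right)\right) \left(-5304\right) = \left(\frac{2945}{354} + \left(4 - 10\right)\right) \left(-5304\right) = \left(\frac{2945}{354} - 6\right) \left(-5304\right) = \frac{821}{354} \left(-5304\right) = - \frac{725764}{59}$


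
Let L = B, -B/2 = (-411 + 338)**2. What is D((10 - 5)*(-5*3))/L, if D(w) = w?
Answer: 75/10658 ≈ 0.0070370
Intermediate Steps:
B = -10658 (B = -2*(-411 + 338)**2 = -2*(-73)**2 = -2*5329 = -10658)
L = -10658
D((10 - 5)*(-5*3))/L = ((10 - 5)*(-5*3))/(-10658) = (5*(-15))*(-1/10658) = -75*(-1/10658) = 75/10658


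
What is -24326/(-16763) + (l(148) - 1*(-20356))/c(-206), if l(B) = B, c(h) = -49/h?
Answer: 70805153686/821387 ≈ 86202.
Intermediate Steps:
-24326/(-16763) + (l(148) - 1*(-20356))/c(-206) = -24326/(-16763) + (148 - 1*(-20356))/((-49/(-206))) = -24326*(-1/16763) + (148 + 20356)/((-49*(-1/206))) = 24326/16763 + 20504/(49/206) = 24326/16763 + 20504*(206/49) = 24326/16763 + 4223824/49 = 70805153686/821387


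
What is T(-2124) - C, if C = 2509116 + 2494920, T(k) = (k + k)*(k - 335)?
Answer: 5441796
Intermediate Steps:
T(k) = 2*k*(-335 + k) (T(k) = (2*k)*(-335 + k) = 2*k*(-335 + k))
C = 5004036
T(-2124) - C = 2*(-2124)*(-335 - 2124) - 1*5004036 = 2*(-2124)*(-2459) - 5004036 = 10445832 - 5004036 = 5441796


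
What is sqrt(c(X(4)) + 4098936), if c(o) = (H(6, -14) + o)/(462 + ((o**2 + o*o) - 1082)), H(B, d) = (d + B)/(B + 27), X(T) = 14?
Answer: sqrt(6445642348090)/1254 ≈ 2024.6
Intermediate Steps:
H(B, d) = (B + d)/(27 + B)
c(o) = (-8/33 + o)/(-620 + 2*o**2) (c(o) = ((6 - 14)/(27 + 6) + o)/(462 + ((o**2 + o*o) - 1082)) = (-8/33 + o)/(462 + ((o**2 + o**2) - 1082)) = ((1/33)*(-8) + o)/(462 + (2*o**2 - 1082)) = (-8/33 + o)/(462 + (-1082 + 2*o**2)) = (-8/33 + o)/(-620 + 2*o**2))
sqrt(c(X(4)) + 4098936) = sqrt((-8 + 33*14)/(66*(-310 + 14**2)) + 4098936) = sqrt((-8 + 462)/(66*(-310 + 196)) + 4098936) = sqrt((1/66)*454/(-114) + 4098936) = sqrt((1/66)*(-1/114)*454 + 4098936) = sqrt(-227/3762 + 4098936) = sqrt(15420197005/3762) = sqrt(6445642348090)/1254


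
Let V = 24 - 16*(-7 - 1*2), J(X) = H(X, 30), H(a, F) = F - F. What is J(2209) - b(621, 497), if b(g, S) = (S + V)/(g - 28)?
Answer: -665/593 ≈ -1.1214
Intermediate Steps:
H(a, F) = 0
J(X) = 0
V = 168 (V = 24 - 16*(-7 - 2) = 24 - 16*(-9) = 24 + 144 = 168)
b(g, S) = (168 + S)/(-28 + g) (b(g, S) = (S + 168)/(g - 28) = (168 + S)/(-28 + g))
J(2209) - b(621, 497) = 0 - (168 + 497)/(-28 + 621) = 0 - 665/593 = -665/593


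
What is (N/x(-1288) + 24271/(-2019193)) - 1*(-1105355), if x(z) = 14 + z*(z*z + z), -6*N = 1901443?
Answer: 28591775681601545709595/25866600312734412 ≈ 1.1054e+6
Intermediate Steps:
N = -1901443/6 (N = -⅙*1901443 = -1901443/6 ≈ -3.1691e+5)
x(z) = 14 + z*(z + z²) (x(z) = 14 + z*(z² + z) = 14 + z*(z + z²))
(N/x(-1288) + 24271/(-2019193)) - 1*(-1105355) = (-1901443/(6*(14 + (-1288)² + (-1288)³)) + 24271/(-2019193)) - 1*(-1105355) = (-1901443/(6*(14 + 1658944 - 2136719872)) + 24271*(-1/2019193)) + 1105355 = (-1901443/6/(-2135060914) - 24271/2019193) + 1105355 = (-1901443/6*(-1/2135060914) - 24271/2019193) + 1105355 = (1901443/12810365484 - 24271/2019193) + 1105355 = -307081000266665/25866600312734412 + 1105355 = 28591775681601545709595/25866600312734412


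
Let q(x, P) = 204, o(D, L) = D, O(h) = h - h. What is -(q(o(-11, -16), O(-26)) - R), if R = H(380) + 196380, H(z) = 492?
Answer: 196668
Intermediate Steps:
O(h) = 0
R = 196872 (R = 492 + 196380 = 196872)
-(q(o(-11, -16), O(-26)) - R) = -(204 - 1*196872) = -(204 - 196872) = -1*(-196668) = 196668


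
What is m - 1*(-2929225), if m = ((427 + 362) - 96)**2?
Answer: 3409474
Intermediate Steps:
m = 480249 (m = (789 - 96)**2 = 693**2 = 480249)
m - 1*(-2929225) = 480249 - 1*(-2929225) = 480249 + 2929225 = 3409474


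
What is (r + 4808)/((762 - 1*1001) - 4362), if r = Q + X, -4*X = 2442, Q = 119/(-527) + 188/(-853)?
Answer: -221965387/243328486 ≈ -0.91220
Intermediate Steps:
Q = -11799/26443 (Q = 119*(-1/527) + 188*(-1/853) = -7/31 - 188/853 = -11799/26443 ≈ -0.44621)
X = -1221/2 (X = -¼*2442 = -1221/2 ≈ -610.50)
r = -32310501/52886 (r = -11799/26443 - 1221/2 = -32310501/52886 ≈ -610.95)
(r + 4808)/((762 - 1*1001) - 4362) = (-32310501/52886 + 4808)/((762 - 1*1001) - 4362) = 221965387/(52886*((762 - 1001) - 4362)) = 221965387/(52886*(-239 - 4362)) = (221965387/52886)/(-4601) = (221965387/52886)*(-1/4601) = -221965387/243328486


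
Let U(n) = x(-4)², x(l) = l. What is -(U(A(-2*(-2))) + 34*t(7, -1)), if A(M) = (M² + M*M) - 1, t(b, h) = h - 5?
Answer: 188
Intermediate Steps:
t(b, h) = -5 + h
A(M) = -1 + 2*M² (A(M) = (M² + M²) - 1 = 2*M² - 1 = -1 + 2*M²)
U(n) = 16 (U(n) = (-4)² = 16)
-(U(A(-2*(-2))) + 34*t(7, -1)) = -(16 + 34*(-5 - 1)) = -(16 + 34*(-6)) = -(16 - 204) = -1*(-188) = 188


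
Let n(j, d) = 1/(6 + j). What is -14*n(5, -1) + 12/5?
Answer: 62/55 ≈ 1.1273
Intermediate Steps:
-14*n(5, -1) + 12/5 = -14/(6 + 5) + 12/5 = -14/11 + 12*(⅕) = -14*1/11 + 12/5 = -14/11 + 12/5 = 62/55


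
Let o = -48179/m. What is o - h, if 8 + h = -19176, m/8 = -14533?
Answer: 2230456755/116264 ≈ 19184.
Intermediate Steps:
m = -116264 (m = 8*(-14533) = -116264)
h = -19184 (h = -8 - 19176 = -19184)
o = 48179/116264 (o = -48179/(-116264) = -48179*(-1/116264) = 48179/116264 ≈ 0.41439)
o - h = 48179/116264 - 1*(-19184) = 48179/116264 + 19184 = 2230456755/116264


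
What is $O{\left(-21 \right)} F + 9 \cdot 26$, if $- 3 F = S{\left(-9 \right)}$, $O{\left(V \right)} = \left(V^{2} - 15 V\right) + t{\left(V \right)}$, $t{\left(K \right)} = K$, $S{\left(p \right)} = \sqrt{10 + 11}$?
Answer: $234 - 245 \sqrt{21} \approx -888.73$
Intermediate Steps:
$S{\left(p \right)} = \sqrt{21}$
$O{\left(V \right)} = V^{2} - 14 V$ ($O{\left(V \right)} = \left(V^{2} - 15 V\right) + V = V^{2} - 14 V$)
$F = - \frac{\sqrt{21}}{3} \approx -1.5275$
$O{\left(-21 \right)} F + 9 \cdot 26 = - 21 \left(-14 - 21\right) \left(- \frac{\sqrt{21}}{3}\right) + 9 \cdot 26 = \left(-21\right) \left(-35\right) \left(- \frac{\sqrt{21}}{3}\right) + 234 = 735 \left(- \frac{\sqrt{21}}{3}\right) + 234 = - 245 \sqrt{21} + 234 = 234 - 245 \sqrt{21}$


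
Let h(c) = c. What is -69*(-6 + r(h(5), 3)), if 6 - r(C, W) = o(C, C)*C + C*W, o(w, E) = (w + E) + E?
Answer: 6210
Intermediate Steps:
o(w, E) = w + 2*E (o(w, E) = (E + w) + E = w + 2*E)
r(C, W) = 6 - 3*C² - C*W (r(C, W) = 6 - ((C + 2*C)*C + C*W) = 6 - ((3*C)*C + C*W) = 6 - (3*C² + C*W) = 6 + (-3*C² - C*W) = 6 - 3*C² - C*W)
-69*(-6 + r(h(5), 3)) = -69*(-6 + (6 - 3*5² - 1*5*3)) = -69*(-6 + (6 - 3*25 - 15)) = -69*(-6 + (6 - 75 - 15)) = -69*(-6 - 84) = -69*(-90) = 6210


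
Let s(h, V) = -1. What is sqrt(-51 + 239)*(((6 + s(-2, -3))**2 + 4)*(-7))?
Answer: -406*sqrt(47) ≈ -2783.4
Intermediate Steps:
sqrt(-51 + 239)*(((6 + s(-2, -3))**2 + 4)*(-7)) = sqrt(-51 + 239)*(((6 - 1)**2 + 4)*(-7)) = sqrt(188)*((5**2 + 4)*(-7)) = (2*sqrt(47))*((25 + 4)*(-7)) = (2*sqrt(47))*(29*(-7)) = (2*sqrt(47))*(-203) = -406*sqrt(47)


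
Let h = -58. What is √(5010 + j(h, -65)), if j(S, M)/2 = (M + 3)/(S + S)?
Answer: 11*√34829/29 ≈ 70.789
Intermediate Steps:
j(S, M) = (3 + M)/S (j(S, M) = 2*((M + 3)/(S + S)) = 2*((3 + M)/((2*S))) = 2*((3 + M)*(1/(2*S))) = 2*((3 + M)/(2*S)) = (3 + M)/S)
√(5010 + j(h, -65)) = √(5010 + (3 - 65)/(-58)) = √(5010 - 1/58*(-62)) = √(5010 + 31/29) = √(145321/29) = 11*√34829/29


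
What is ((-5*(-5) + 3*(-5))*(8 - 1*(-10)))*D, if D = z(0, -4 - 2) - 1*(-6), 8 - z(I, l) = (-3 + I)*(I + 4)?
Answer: 4680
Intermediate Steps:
z(I, l) = 8 - (-3 + I)*(4 + I) (z(I, l) = 8 - (-3 + I)*(I + 4) = 8 - (-3 + I)*(4 + I))
D = 26 (D = (20 - 1*0 - 1*0²) - 1*(-6) = (20 + 0 - 1*0) + 6 = (20 + 0 + 0) + 6 = 20 + 6 = 26)
((-5*(-5) + 3*(-5))*(8 - 1*(-10)))*D = ((-5*(-5) + 3*(-5))*(8 - 1*(-10)))*26 = ((25 - 15)*(8 + 10))*26 = (10*18)*26 = 180*26 = 4680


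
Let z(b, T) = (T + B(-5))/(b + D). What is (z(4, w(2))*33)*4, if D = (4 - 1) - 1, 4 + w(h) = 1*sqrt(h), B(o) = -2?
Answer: -132 + 22*sqrt(2) ≈ -100.89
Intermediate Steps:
w(h) = -4 + sqrt(h) (w(h) = -4 + 1*sqrt(h) = -4 + sqrt(h))
D = 2 (D = 3 - 1 = 2)
z(b, T) = (-2 + T)/(2 + b) (z(b, T) = (T - 2)/(b + 2) = (-2 + T)/(2 + b))
(z(4, w(2))*33)*4 = (((-2 + (-4 + sqrt(2)))/(2 + 4))*33)*4 = (((-6 + sqrt(2))/6)*33)*4 = ((-1 + sqrt(2)/6)*33)*4 = (-33 + 11*sqrt(2)/2)*4 = -132 + 22*sqrt(2)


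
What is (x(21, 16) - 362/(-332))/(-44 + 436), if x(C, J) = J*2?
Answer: 5493/65072 ≈ 0.084414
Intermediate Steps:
x(C, J) = 2*J
(x(21, 16) - 362/(-332))/(-44 + 436) = (2*16 - 362/(-332))/(-44 + 436) = (32 - 362*(-1/332))/392 = (32 + 181/166)*(1/392) = (5493/166)*(1/392) = 5493/65072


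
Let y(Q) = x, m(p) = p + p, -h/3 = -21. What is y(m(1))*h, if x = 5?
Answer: 315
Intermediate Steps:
h = 63 (h = -3*(-21) = 63)
m(p) = 2*p
y(Q) = 5
y(m(1))*h = 5*63 = 315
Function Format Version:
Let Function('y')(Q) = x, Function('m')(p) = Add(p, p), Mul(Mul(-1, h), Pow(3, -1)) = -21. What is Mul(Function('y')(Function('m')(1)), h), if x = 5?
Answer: 315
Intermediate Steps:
h = 63 (h = Mul(-3, -21) = 63)
Function('m')(p) = Mul(2, p)
Function('y')(Q) = 5
Mul(Function('y')(Function('m')(1)), h) = Mul(5, 63) = 315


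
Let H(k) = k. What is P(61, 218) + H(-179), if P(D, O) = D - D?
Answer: -179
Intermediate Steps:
P(D, O) = 0
P(61, 218) + H(-179) = 0 - 179 = -179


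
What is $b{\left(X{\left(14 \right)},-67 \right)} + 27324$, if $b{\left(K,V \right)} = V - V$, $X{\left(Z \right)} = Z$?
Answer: $27324$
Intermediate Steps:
$b{\left(K,V \right)} = 0$
$b{\left(X{\left(14 \right)},-67 \right)} + 27324 = 0 + 27324 = 27324$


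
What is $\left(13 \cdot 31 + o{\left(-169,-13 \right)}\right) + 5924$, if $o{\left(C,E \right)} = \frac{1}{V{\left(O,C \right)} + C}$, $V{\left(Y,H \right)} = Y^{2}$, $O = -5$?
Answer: $\frac{911087}{144} \approx 6327.0$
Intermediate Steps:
$o{\left(C,E \right)} = \frac{1}{25 + C}$ ($o{\left(C,E \right)} = \frac{1}{\left(-5\right)^{2} + C} = \frac{1}{25 + C}$)
$\left(13 \cdot 31 + o{\left(-169,-13 \right)}\right) + 5924 = \left(13 \cdot 31 + \frac{1}{25 - 169}\right) + 5924 = \left(403 + \frac{1}{-144}\right) + 5924 = \left(403 - \frac{1}{144}\right) + 5924 = \frac{58031}{144} + 5924 = \frac{911087}{144}$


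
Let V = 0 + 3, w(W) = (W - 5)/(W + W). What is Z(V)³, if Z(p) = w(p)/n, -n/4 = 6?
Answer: 1/373248 ≈ 2.6792e-6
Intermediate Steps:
n = -24 (n = -4*6 = -24)
w(W) = (-5 + W)/(2*W) (w(W) = (-5 + W)/((2*W)) = (-5 + W)*(1/(2*W)) = (-5 + W)/(2*W))
V = 3
Z(p) = -(-5 + p)/(48*p) (Z(p) = ((-5 + p)/(2*p))/(-24) = ((-5 + p)/(2*p))*(-1/24) = -(-5 + p)/(48*p))
Z(V)³ = ((1/48)*(5 - 1*3)/3)³ = ((1/48)*(⅓)*(5 - 3))³ = ((1/48)*(⅓)*2)³ = (1/72)³ = 1/373248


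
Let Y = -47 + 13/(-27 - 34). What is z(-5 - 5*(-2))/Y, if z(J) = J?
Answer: -61/576 ≈ -0.10590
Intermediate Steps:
Y = -2880/61 (Y = -47 + 13/(-61) = -47 - 1/61*13 = -47 - 13/61 = -2880/61 ≈ -47.213)
z(-5 - 5*(-2))/Y = (-5 - 5*(-2))/(-2880/61) = (-5 + 10)*(-61/2880) = 5*(-61/2880) = -61/576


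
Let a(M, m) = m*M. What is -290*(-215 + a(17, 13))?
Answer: -1740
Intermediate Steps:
a(M, m) = M*m
-290*(-215 + a(17, 13)) = -290*(-215 + 17*13) = -290*(-215 + 221) = -290*6 = -1740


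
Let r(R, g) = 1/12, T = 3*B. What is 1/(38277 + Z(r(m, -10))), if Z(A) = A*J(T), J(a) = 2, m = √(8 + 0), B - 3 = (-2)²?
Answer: 6/229663 ≈ 2.6125e-5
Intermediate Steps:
B = 7 (B = 3 + (-2)² = 3 + 4 = 7)
T = 21 (T = 3*7 = 21)
m = 2*√2 (m = √8 = 2*√2 ≈ 2.8284)
r(R, g) = 1/12
Z(A) = 2*A (Z(A) = A*2 = 2*A)
1/(38277 + Z(r(m, -10))) = 1/(38277 + 2*(1/12)) = 1/(38277 + ⅙) = 1/(229663/6) = 6/229663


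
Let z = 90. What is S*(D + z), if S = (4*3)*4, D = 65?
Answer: 7440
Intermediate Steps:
S = 48 (S = 12*4 = 48)
S*(D + z) = 48*(65 + 90) = 48*155 = 7440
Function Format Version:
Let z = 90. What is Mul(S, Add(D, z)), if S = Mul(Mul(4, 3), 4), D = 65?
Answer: 7440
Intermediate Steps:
S = 48 (S = Mul(12, 4) = 48)
Mul(S, Add(D, z)) = Mul(48, Add(65, 90)) = Mul(48, 155) = 7440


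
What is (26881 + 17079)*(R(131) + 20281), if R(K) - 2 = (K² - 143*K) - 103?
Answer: 818007680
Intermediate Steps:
R(K) = -101 + K² - 143*K (R(K) = 2 + ((K² - 143*K) - 103) = 2 + (-103 + K² - 143*K) = -101 + K² - 143*K)
(26881 + 17079)*(R(131) + 20281) = (26881 + 17079)*((-101 + 131² - 143*131) + 20281) = 43960*((-101 + 17161 - 18733) + 20281) = 43960*(-1673 + 20281) = 43960*18608 = 818007680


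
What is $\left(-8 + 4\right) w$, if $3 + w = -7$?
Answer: $40$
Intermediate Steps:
$w = -10$ ($w = -3 - 7 = -10$)
$\left(-8 + 4\right) w = \left(-8 + 4\right) \left(-10\right) = \left(-4\right) \left(-10\right) = 40$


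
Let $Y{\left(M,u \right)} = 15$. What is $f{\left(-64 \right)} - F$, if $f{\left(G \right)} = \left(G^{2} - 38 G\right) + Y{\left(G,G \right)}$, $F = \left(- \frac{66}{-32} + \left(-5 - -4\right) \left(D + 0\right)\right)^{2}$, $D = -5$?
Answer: $\frac{1662239}{256} \approx 6493.1$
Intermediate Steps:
$F = \frac{12769}{256}$ ($F = \left(- \frac{66}{-32} + \left(-5 - -4\right) \left(-5 + 0\right)\right)^{2} = \left(\left(-66\right) \left(- \frac{1}{32}\right) + \left(-5 + 4\right) \left(-5\right)\right)^{2} = \left(\frac{33}{16} - -5\right)^{2} = \left(\frac{33}{16} + 5\right)^{2} = \left(\frac{113}{16}\right)^{2} = \frac{12769}{256} \approx 49.879$)
$f{\left(G \right)} = 15 + G^{2} - 38 G$ ($f{\left(G \right)} = \left(G^{2} - 38 G\right) + 15 = 15 + G^{2} - 38 G$)
$f{\left(-64 \right)} - F = \left(15 + \left(-64\right)^{2} - -2432\right) - \frac{12769}{256} = \left(15 + 4096 + 2432\right) - \frac{12769}{256} = 6543 - \frac{12769}{256} = \frac{1662239}{256}$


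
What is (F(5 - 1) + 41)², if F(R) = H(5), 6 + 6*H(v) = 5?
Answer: 60025/36 ≈ 1667.4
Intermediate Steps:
H(v) = -⅙ (H(v) = -1 + (⅙)*5 = -1 + ⅚ = -⅙)
F(R) = -⅙
(F(5 - 1) + 41)² = (-⅙ + 41)² = (245/6)² = 60025/36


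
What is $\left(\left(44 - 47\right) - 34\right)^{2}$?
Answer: $1369$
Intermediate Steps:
$\left(\left(44 - 47\right) - 34\right)^{2} = \left(-3 - 34\right)^{2} = \left(-37\right)^{2} = 1369$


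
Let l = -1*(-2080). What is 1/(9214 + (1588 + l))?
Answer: 1/12882 ≈ 7.7628e-5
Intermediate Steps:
l = 2080
1/(9214 + (1588 + l)) = 1/(9214 + (1588 + 2080)) = 1/(9214 + 3668) = 1/12882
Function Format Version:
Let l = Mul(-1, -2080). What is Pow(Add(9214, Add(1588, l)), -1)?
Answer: Rational(1, 12882) ≈ 7.7628e-5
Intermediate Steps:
l = 2080
Pow(Add(9214, Add(1588, l)), -1) = Pow(Add(9214, Add(1588, 2080)), -1) = Pow(Add(9214, 3668), -1) = Pow(12882, -1) = Rational(1, 12882)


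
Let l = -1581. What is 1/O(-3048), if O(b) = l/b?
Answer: 1016/527 ≈ 1.9279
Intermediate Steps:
O(b) = -1581/b
1/O(-3048) = 1/(-1581/(-3048)) = 1/(-1581*(-1/3048)) = 1/(527/1016) = 1016/527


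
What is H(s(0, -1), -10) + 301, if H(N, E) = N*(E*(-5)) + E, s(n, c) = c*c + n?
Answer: 341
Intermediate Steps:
s(n, c) = n + c² (s(n, c) = c² + n = n + c²)
H(N, E) = E - 5*E*N (H(N, E) = N*(-5*E) + E = -5*E*N + E = E - 5*E*N)
H(s(0, -1), -10) + 301 = -10*(1 - 5*(0 + (-1)²)) + 301 = -10*(1 - 5*(0 + 1)) + 301 = -10*(1 - 5*1) + 301 = -10*(1 - 5) + 301 = -10*(-4) + 301 = 40 + 301 = 341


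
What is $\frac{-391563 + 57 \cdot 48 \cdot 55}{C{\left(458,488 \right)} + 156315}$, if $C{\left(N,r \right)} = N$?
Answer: $- \frac{241083}{156773} \approx -1.5378$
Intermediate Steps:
$\frac{-391563 + 57 \cdot 48 \cdot 55}{C{\left(458,488 \right)} + 156315} = \frac{-391563 + 57 \cdot 48 \cdot 55}{458 + 156315} = \frac{-391563 + 2736 \cdot 55}{156773} = \left(-391563 + 150480\right) \frac{1}{156773} = \left(-241083\right) \frac{1}{156773} = - \frac{241083}{156773}$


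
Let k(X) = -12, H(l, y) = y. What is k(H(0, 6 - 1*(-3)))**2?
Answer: 144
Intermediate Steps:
k(H(0, 6 - 1*(-3)))**2 = (-12)**2 = 144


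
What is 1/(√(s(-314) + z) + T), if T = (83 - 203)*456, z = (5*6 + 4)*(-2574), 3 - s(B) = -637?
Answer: -13680/748591319 - I*√21719/1497182638 ≈ -1.8274e-5 - 9.8434e-8*I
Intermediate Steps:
s(B) = 640 (s(B) = 3 - 1*(-637) = 3 + 637 = 640)
z = -87516 (z = (30 + 4)*(-2574) = 34*(-2574) = -87516)
T = -54720 (T = -120*456 = -54720)
1/(√(s(-314) + z) + T) = 1/(√(640 - 87516) - 54720) = 1/(√(-86876) - 54720) = 1/(2*I*√21719 - 54720) = 1/(-54720 + 2*I*√21719)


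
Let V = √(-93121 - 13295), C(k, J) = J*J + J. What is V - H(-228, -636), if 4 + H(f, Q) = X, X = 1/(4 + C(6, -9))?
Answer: 303/76 + 12*I*√739 ≈ 3.9868 + 326.21*I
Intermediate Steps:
C(k, J) = J + J² (C(k, J) = J² + J = J + J²)
V = 12*I*√739 (V = √(-106416) = 12*I*√739 ≈ 326.21*I)
X = 1/76 (X = 1/(4 - 9*(1 - 9)) = 1/(4 - 9*(-8)) = 1/(4 + 72) = 1/76 ≈ 0.013158)
H(f, Q) = -303/76 (H(f, Q) = -4 + 1/76 = -303/76)
V - H(-228, -636) = 12*I*√739 - 1*(-303/76) = 12*I*√739 + 303/76 = 303/76 + 12*I*√739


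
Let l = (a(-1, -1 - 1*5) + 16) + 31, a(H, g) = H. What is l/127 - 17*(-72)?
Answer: 155494/127 ≈ 1224.4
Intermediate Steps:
l = 46 (l = (-1 + 16) + 31 = 15 + 31 = 46)
l/127 - 17*(-72) = 46/127 - 17*(-72) = 46*(1/127) + 1224 = 46/127 + 1224 = 155494/127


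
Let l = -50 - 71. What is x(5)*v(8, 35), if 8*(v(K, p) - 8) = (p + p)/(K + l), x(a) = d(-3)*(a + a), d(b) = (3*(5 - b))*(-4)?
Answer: -859440/113 ≈ -7605.7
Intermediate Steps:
l = -121
d(b) = -60 + 12*b (d(b) = (15 - 3*b)*(-4) = -60 + 12*b)
x(a) = -192*a (x(a) = (-60 + 12*(-3))*(a + a) = (-60 - 36)*(2*a) = -192*a)
v(K, p) = 8 + p/(4*(-121 + K)) (v(K, p) = 8 + ((p + p)/(K - 121))/8 = 8 + ((2*p)/(-121 + K))/8 = 8 + (2*p/(-121 + K))/8 = 8 + p/(4*(-121 + K)))
x(5)*v(8, 35) = (-192*5)*((-3872 + 35 + 32*8)/(4*(-121 + 8))) = -240*(-3872 + 35 + 256)/(-113) = -240*(-1)*(-3581)/113 = -960*3581/452 = -859440/113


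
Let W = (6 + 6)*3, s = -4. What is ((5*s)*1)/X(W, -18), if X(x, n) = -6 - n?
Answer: -5/3 ≈ -1.6667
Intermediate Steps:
W = 36 (W = 12*3 = 36)
((5*s)*1)/X(W, -18) = ((5*(-4))*1)/(-6 - 1*(-18)) = (-20*1)/(-6 + 18) = -20/12 = -20*1/12 = -5/3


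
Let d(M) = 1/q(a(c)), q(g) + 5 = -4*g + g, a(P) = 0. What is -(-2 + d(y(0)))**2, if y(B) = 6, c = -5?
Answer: -121/25 ≈ -4.8400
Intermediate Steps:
q(g) = -5 - 3*g (q(g) = -5 + (-4*g + g) = -5 - 3*g)
d(M) = -1/5 (d(M) = 1/(-5 - 3*0) = 1/(-5 + 0) = 1/(-5) = -1/5)
-(-2 + d(y(0)))**2 = -(-2 - 1/5)**2 = -(-11/5)**2 = -1*121/25 = -121/25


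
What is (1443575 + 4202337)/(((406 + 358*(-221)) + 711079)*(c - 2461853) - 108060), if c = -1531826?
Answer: -5645912/2525470916253 ≈ -2.2356e-6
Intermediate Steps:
(1443575 + 4202337)/(((406 + 358*(-221)) + 711079)*(c - 2461853) - 108060) = (1443575 + 4202337)/(((406 + 358*(-221)) + 711079)*(-1531826 - 2461853) - 108060) = 5645912/(((406 - 79118) + 711079)*(-3993679) - 108060) = 5645912/((-78712 + 711079)*(-3993679) - 108060) = 5645912/(632367*(-3993679) - 108060) = 5645912/(-2525470808193 - 108060) = 5645912/(-2525470916253) = 5645912*(-1/2525470916253) = -5645912/2525470916253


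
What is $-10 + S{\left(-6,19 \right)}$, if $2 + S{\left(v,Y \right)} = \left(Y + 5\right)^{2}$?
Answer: $564$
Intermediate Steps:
$S{\left(v,Y \right)} = -2 + \left(5 + Y\right)^{2}$ ($S{\left(v,Y \right)} = -2 + \left(Y + 5\right)^{2} = -2 + \left(5 + Y\right)^{2}$)
$-10 + S{\left(-6,19 \right)} = -10 - \left(2 - \left(5 + 19\right)^{2}\right) = -10 - \left(2 - 24^{2}\right) = -10 + \left(-2 + 576\right) = -10 + 574 = 564$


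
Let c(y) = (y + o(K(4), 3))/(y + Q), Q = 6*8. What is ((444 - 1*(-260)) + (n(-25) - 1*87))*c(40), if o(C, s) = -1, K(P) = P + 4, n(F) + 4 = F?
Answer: 5733/22 ≈ 260.59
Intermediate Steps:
n(F) = -4 + F
Q = 48
K(P) = 4 + P
c(y) = (-1 + y)/(48 + y) (c(y) = (y - 1)/(y + 48) = (-1 + y)/(48 + y))
((444 - 1*(-260)) + (n(-25) - 1*87))*c(40) = ((444 - 1*(-260)) + ((-4 - 25) - 1*87))*((-1 + 40)/(48 + 40)) = ((444 + 260) + (-29 - 87))*(39/88) = (704 - 116)*((1/88)*39) = 588*(39/88) = 5733/22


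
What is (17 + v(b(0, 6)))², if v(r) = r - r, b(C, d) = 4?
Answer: 289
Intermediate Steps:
v(r) = 0
(17 + v(b(0, 6)))² = (17 + 0)² = 17² = 289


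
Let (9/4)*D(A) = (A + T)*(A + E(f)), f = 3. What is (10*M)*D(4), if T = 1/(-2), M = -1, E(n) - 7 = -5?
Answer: -280/3 ≈ -93.333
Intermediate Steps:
E(n) = 2 (E(n) = 7 - 5 = 2)
T = -½ ≈ -0.50000
D(A) = 4*(2 + A)*(-½ + A)/9 (D(A) = 4*((A - ½)*(A + 2))/9 = 4*((-½ + A)*(2 + A))/9 = 4*((2 + A)*(-½ + A))/9 = 4*(2 + A)*(-½ + A)/9)
(10*M)*D(4) = (10*(-1))*(-4/9 + (⅔)*4 + (4/9)*4²) = -10*(-4/9 + 8/3 + (4/9)*16) = -10*(-4/9 + 8/3 + 64/9) = -10*28/3 = -280/3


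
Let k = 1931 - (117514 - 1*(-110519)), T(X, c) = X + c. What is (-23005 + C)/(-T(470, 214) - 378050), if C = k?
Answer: 249107/378734 ≈ 0.65774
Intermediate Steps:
k = -226102 (k = 1931 - (117514 + 110519) = 1931 - 1*228033 = 1931 - 228033 = -226102)
C = -226102
(-23005 + C)/(-T(470, 214) - 378050) = (-23005 - 226102)/(-(470 + 214) - 378050) = -249107/(-1*684 - 378050) = -249107/(-684 - 378050) = -249107/(-378734) = -249107*(-1/378734) = 249107/378734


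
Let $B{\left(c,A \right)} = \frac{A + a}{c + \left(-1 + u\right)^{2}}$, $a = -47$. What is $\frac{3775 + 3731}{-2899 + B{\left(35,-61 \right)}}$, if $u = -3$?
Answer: $- \frac{127602}{49319} \approx -2.5873$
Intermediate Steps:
$B{\left(c,A \right)} = \frac{-47 + A}{16 + c}$ ($B{\left(c,A \right)} = \frac{A - 47}{c + \left(-1 - 3\right)^{2}} = \frac{-47 + A}{c + \left(-4\right)^{2}} = \frac{-47 + A}{c + 16} = \frac{-47 + A}{16 + c}$)
$\frac{3775 + 3731}{-2899 + B{\left(35,-61 \right)}} = \frac{3775 + 3731}{-2899 + \frac{-47 - 61}{16 + 35}} = \frac{7506}{-2899 + \frac{1}{51} \left(-108\right)} = \frac{7506}{-2899 - \frac{36}{17}} = \frac{7506}{- \frac{49319}{17}} = 7506 \left(- \frac{17}{49319}\right) = - \frac{127602}{49319}$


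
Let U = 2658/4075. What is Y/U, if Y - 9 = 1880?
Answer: 7697675/2658 ≈ 2896.0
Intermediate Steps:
Y = 1889 (Y = 9 + 1880 = 1889)
U = 2658/4075 (U = 2658*(1/4075) = 2658/4075 ≈ 0.65227)
Y/U = 1889/(2658/4075) = 1889*(4075/2658) = 7697675/2658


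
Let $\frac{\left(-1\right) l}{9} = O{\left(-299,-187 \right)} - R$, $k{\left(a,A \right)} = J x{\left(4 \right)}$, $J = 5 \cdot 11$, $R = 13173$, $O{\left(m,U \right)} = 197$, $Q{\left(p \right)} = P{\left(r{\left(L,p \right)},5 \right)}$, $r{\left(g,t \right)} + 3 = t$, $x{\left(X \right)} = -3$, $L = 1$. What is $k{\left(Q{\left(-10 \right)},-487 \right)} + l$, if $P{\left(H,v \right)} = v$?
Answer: $116619$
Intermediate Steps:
$r{\left(g,t \right)} = -3 + t$
$Q{\left(p \right)} = 5$
$J = 55$
$k{\left(a,A \right)} = -165$ ($k{\left(a,A \right)} = 55 \left(-3\right) = -165$)
$l = 116784$ ($l = - 9 \left(197 - 13173\right) = \left(-9\right) \left(-12976\right) = 116784$)
$k{\left(Q{\left(-10 \right)},-487 \right)} + l = -165 + 116784 = 116619$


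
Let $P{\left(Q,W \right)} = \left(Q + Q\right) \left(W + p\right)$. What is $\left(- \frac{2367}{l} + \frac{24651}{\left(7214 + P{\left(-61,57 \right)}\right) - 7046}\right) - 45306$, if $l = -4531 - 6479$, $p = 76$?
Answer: $- \frac{667522488642}{14733215} \approx -45307.0$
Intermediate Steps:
$P{\left(Q,W \right)} = 2 Q \left(76 + W\right)$ ($P{\left(Q,W \right)} = \left(Q + Q\right) \left(W + 76\right) = 2 Q \left(76 + W\right)$)
$l = -11010$
$\left(- \frac{2367}{l} + \frac{24651}{\left(7214 + P{\left(-61,57 \right)}\right) - 7046}\right) - 45306 = \left(- \frac{2367}{-11010} + \frac{24651}{\left(7214 + 2 \left(-61\right) \left(76 + 57\right)\right) - 7046}\right) - 45306 = \left(\left(-2367\right) \left(- \frac{1}{11010}\right) + \frac{24651}{\left(7214 + 2 \left(-61\right) 133\right) - 7046}\right) - 45306 = \left(\frac{789}{3670} + \frac{24651}{\left(7214 - 16226\right) - 7046}\right) - 45306 = \left(\frac{789}{3670} + \frac{24651}{-9012 - 7046}\right) - 45306 = \left(\frac{789}{3670} + \frac{24651}{-16058}\right) - 45306 = \left(\frac{789}{3670} + 24651 \left(- \frac{1}{16058}\right)\right) - 45306 = \left(\frac{789}{3670} - \frac{24651}{16058}\right) - 45306 = - \frac{19449852}{14733215} - 45306 = - \frac{667522488642}{14733215}$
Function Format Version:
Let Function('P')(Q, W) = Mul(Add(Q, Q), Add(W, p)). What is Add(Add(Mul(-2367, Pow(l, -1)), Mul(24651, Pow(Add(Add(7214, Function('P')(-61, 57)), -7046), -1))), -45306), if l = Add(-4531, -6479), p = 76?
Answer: Rational(-667522488642, 14733215) ≈ -45307.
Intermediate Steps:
Function('P')(Q, W) = Mul(2, Q, Add(76, W)) (Function('P')(Q, W) = Mul(Add(Q, Q), Add(W, 76)) = Mul(Mul(2, Q), Add(76, W)) = Mul(2, Q, Add(76, W)))
l = -11010
Add(Add(Mul(-2367, Pow(l, -1)), Mul(24651, Pow(Add(Add(7214, Function('P')(-61, 57)), -7046), -1))), -45306) = Add(Add(Mul(-2367, Pow(-11010, -1)), Mul(24651, Pow(Add(Add(7214, Mul(2, -61, Add(76, 57))), -7046), -1))), -45306) = Add(Add(Mul(-2367, Rational(-1, 11010)), Mul(24651, Pow(Add(Add(7214, Mul(2, -61, 133)), -7046), -1))), -45306) = Add(Add(Rational(789, 3670), Mul(24651, Pow(Add(Add(7214, -16226), -7046), -1))), -45306) = Add(Add(Rational(789, 3670), Mul(24651, Pow(Add(-9012, -7046), -1))), -45306) = Add(Add(Rational(789, 3670), Mul(24651, Pow(-16058, -1))), -45306) = Add(Add(Rational(789, 3670), Mul(24651, Rational(-1, 16058))), -45306) = Add(Add(Rational(789, 3670), Rational(-24651, 16058)), -45306) = Add(Rational(-19449852, 14733215), -45306) = Rational(-667522488642, 14733215)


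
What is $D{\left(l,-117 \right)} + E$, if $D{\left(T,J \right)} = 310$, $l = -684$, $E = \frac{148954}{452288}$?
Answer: $\frac{70179117}{226144} \approx 310.33$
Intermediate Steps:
$E = \frac{74477}{226144}$ ($E = 148954 \cdot \frac{1}{452288} = \frac{74477}{226144} \approx 0.32933$)
$D{\left(l,-117 \right)} + E = 310 + \frac{74477}{226144} = \frac{70179117}{226144}$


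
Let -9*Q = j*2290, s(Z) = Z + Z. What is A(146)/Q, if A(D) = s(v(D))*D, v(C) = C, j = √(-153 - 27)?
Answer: 31974*I*√5/5725 ≈ 12.488*I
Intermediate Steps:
j = 6*I*√5 (j = √(-180) = 6*I*√5 ≈ 13.416*I)
s(Z) = 2*Z
Q = -4580*I*√5/3 (Q = -6*I*√5*2290/9 = -4580*I*√5/3 ≈ -3413.7*I)
A(D) = 2*D² (A(D) = (2*D)*D = 2*D²)
A(146)/Q = (2*146²)/((-4580*I*√5/3)) = (2*21316)*(3*I*√5/22900) = 42632*(3*I*√5/22900) = 31974*I*√5/5725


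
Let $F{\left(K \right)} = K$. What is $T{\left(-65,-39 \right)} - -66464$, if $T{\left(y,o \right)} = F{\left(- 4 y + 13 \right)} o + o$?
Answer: $55778$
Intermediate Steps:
$T{\left(y,o \right)} = o + o \left(13 - 4 y\right)$ ($T{\left(y,o \right)} = \left(- 4 y + 13\right) o + o = \left(13 - 4 y\right) o + o = o \left(13 - 4 y\right) + o = o + o \left(13 - 4 y\right)$)
$T{\left(-65,-39 \right)} - -66464 = 2 \left(-39\right) \left(7 - -130\right) - -66464 = 2 \left(-39\right) \left(7 + 130\right) + 66464 = 2 \left(-39\right) 137 + 66464 = -10686 + 66464 = 55778$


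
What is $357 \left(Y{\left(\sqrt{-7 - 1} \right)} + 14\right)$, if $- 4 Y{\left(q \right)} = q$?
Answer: $4998 - \frac{357 i \sqrt{2}}{2} \approx 4998.0 - 252.44 i$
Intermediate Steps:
$Y{\left(q \right)} = - \frac{q}{4}$
$357 \left(Y{\left(\sqrt{-7 - 1} \right)} + 14\right) = 357 \left(- \frac{\sqrt{-7 - 1}}{4} + 14\right) = 357 \left(- \frac{\sqrt{-8}}{4} + 14\right) = 357 \left(- \frac{2 i \sqrt{2}}{4} + 14\right) = 357 \left(- \frac{i \sqrt{2}}{2} + 14\right) = 357 \left(14 - \frac{i \sqrt{2}}{2}\right) = 4998 - \frac{357 i \sqrt{2}}{2}$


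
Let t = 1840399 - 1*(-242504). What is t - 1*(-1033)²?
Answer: 1015814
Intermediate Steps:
t = 2082903 (t = 1840399 + 242504 = 2082903)
t - 1*(-1033)² = 2082903 - 1*(-1033)² = 2082903 - 1*1067089 = 2082903 - 1067089 = 1015814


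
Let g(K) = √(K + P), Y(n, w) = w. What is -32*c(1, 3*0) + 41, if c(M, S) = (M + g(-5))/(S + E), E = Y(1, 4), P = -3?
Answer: 33 - 16*I*√2 ≈ 33.0 - 22.627*I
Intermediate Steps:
E = 4
g(K) = √(-3 + K) (g(K) = √(K - 3) = √(-3 + K))
c(M, S) = (M + 2*I*√2)/(4 + S) (c(M, S) = (M + √(-3 - 5))/(S + 4) = (M + √(-8))/(4 + S) = (M + 2*I*√2)/(4 + S))
-32*c(1, 3*0) + 41 = -32*(1 + 2*I*√2)/(4 + 3*0) + 41 = -32*(1 + 2*I*√2)/(4 + 0) + 41 = -32*(1 + 2*I*√2)/4 + 41 = -8*(1 + 2*I*√2) + 41 = -32*(¼ + I*√2/2) + 41 = (-8 - 16*I*√2) + 41 = 33 - 16*I*√2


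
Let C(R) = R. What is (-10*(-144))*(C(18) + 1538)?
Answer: 2240640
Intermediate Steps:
(-10*(-144))*(C(18) + 1538) = (-10*(-144))*(18 + 1538) = 1440*1556 = 2240640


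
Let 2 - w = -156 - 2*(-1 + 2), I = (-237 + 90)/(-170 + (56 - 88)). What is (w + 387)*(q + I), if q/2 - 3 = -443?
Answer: -97154311/202 ≈ -4.8096e+5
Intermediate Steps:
q = -880 (q = 6 + 2*(-443) = 6 - 886 = -880)
I = 147/202 (I = -147/(-170 - 32) = -147/(-202) = -147*(-1/202) = 147/202 ≈ 0.72772)
w = 160 (w = 2 - (-156 - 2*(-1 + 2)) = 2 - (-156 - 2) = 2 - 1*(-158) = 2 + 158 = 160)
(w + 387)*(q + I) = (160 + 387)*(-880 + 147/202) = 547*(-177613/202) = -97154311/202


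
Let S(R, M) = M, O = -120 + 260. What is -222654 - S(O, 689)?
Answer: -223343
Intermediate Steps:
O = 140
-222654 - S(O, 689) = -222654 - 1*689 = -222654 - 689 = -223343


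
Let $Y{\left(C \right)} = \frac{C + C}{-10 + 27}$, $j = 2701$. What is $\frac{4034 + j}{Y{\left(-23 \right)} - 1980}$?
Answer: $- \frac{114495}{33706} \approx -3.3969$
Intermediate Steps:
$Y{\left(C \right)} = \frac{2 C}{17}$
$\frac{4034 + j}{Y{\left(-23 \right)} - 1980} = \frac{4034 + 2701}{\frac{2}{17} \left(-23\right) - 1980} = \frac{6735}{- \frac{46}{17} - 1980} = \frac{6735}{- \frac{33706}{17}} = 6735 \left(- \frac{17}{33706}\right) = - \frac{114495}{33706}$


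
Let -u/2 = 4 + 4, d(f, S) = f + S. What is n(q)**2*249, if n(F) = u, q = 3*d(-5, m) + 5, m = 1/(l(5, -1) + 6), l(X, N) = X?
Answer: 63744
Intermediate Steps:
m = 1/11 (m = 1/(5 + 6) = 1/11 ≈ 0.090909)
d(f, S) = S + f
q = -107/11 (q = 3*(1/11 - 5) + 5 = 3*(-54/11) + 5 = -162/11 + 5 = -107/11 ≈ -9.7273)
u = -16 (u = -2*(4 + 4) = -2*8 = -16)
n(F) = -16
n(q)**2*249 = (-16)**2*249 = 256*249 = 63744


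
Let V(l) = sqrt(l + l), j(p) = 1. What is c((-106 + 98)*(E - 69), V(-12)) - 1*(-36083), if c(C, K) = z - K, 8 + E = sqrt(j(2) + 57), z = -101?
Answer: 35982 - 2*I*sqrt(6) ≈ 35982.0 - 4.899*I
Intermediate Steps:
E = -8 + sqrt(58) (E = -8 + sqrt(1 + 57) = -8 + sqrt(58) ≈ -0.38423)
V(l) = sqrt(2)*sqrt(l) (V(l) = sqrt(2*l) = sqrt(2)*sqrt(l))
c(C, K) = -101 - K
c((-106 + 98)*(E - 69), V(-12)) - 1*(-36083) = (-101 - sqrt(2)*sqrt(-12)) - 1*(-36083) = (-101 - sqrt(2)*2*I*sqrt(3)) + 36083 = (-101 - 2*I*sqrt(6)) + 36083 = 35982 - 2*I*sqrt(6)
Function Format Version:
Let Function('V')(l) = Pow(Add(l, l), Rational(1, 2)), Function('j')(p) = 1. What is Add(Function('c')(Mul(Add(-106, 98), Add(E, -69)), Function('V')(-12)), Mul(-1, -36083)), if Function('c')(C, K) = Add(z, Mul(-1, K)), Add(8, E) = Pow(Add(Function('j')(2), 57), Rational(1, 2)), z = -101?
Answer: Add(35982, Mul(-2, I, Pow(6, Rational(1, 2)))) ≈ Add(35982., Mul(-4.8990, I))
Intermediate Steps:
E = Add(-8, Pow(58, Rational(1, 2))) (E = Add(-8, Pow(Add(1, 57), Rational(1, 2))) = Add(-8, Pow(58, Rational(1, 2))) ≈ -0.38423)
Function('V')(l) = Mul(Pow(2, Rational(1, 2)), Pow(l, Rational(1, 2))) (Function('V')(l) = Pow(Mul(2, l), Rational(1, 2)) = Mul(Pow(2, Rational(1, 2)), Pow(l, Rational(1, 2))))
Function('c')(C, K) = Add(-101, Mul(-1, K))
Add(Function('c')(Mul(Add(-106, 98), Add(E, -69)), Function('V')(-12)), Mul(-1, -36083)) = Add(Add(-101, Mul(-1, Mul(Pow(2, Rational(1, 2)), Pow(-12, Rational(1, 2))))), Mul(-1, -36083)) = Add(Add(-101, Mul(-1, Mul(Pow(2, Rational(1, 2)), Mul(2, I, Pow(3, Rational(1, 2)))))), 36083) = Add(Add(-101, Mul(-1, Mul(2, I, Pow(6, Rational(1, 2))))), 36083) = Add(Add(-101, Mul(-2, I, Pow(6, Rational(1, 2)))), 36083) = Add(35982, Mul(-2, I, Pow(6, Rational(1, 2))))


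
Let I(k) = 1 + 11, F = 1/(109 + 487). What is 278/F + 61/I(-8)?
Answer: 1988317/12 ≈ 1.6569e+5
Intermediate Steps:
F = 1/596 ≈ 0.0016779
I(k) = 12
278/F + 61/I(-8) = 278/(1/596) + 61/12 = 278*596 + 61*(1/12) = 165688 + 61/12 = 1988317/12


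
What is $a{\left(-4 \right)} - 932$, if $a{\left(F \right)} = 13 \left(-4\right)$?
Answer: $-984$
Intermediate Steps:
$a{\left(F \right)} = -52$
$a{\left(-4 \right)} - 932 = -52 - 932 = -984$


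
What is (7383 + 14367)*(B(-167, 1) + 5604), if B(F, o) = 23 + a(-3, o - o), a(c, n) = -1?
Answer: 122365500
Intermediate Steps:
B(F, o) = 22 (B(F, o) = 23 - 1 = 22)
(7383 + 14367)*(B(-167, 1) + 5604) = (7383 + 14367)*(22 + 5604) = 21750*5626 = 122365500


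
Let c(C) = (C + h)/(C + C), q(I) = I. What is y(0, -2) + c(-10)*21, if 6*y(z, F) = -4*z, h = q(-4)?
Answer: 147/10 ≈ 14.700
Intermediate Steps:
h = -4
c(C) = (-4 + C)/(2*C) (c(C) = (C - 4)/(C + C) = (-4 + C)/((2*C)) = (-4 + C)*(1/(2*C)) = (-4 + C)/(2*C))
y(z, F) = -2*z/3 (y(z, F) = (-4*z)/6 = -2*z/3)
y(0, -2) + c(-10)*21 = -⅔*0 + ((½)*(-4 - 10)/(-10))*21 = 0 + ((½)*(-⅒)*(-14))*21 = 0 + (7/10)*21 = 0 + 147/10 = 147/10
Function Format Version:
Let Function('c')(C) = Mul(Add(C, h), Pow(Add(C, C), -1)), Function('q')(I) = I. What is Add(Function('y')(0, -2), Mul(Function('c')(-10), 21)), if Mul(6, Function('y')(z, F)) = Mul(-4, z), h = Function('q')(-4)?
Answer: Rational(147, 10) ≈ 14.700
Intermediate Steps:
h = -4
Function('c')(C) = Mul(Rational(1, 2), Pow(C, -1), Add(-4, C)) (Function('c')(C) = Mul(Add(C, -4), Pow(Add(C, C), -1)) = Mul(Add(-4, C), Pow(Mul(2, C), -1)) = Mul(Add(-4, C), Mul(Rational(1, 2), Pow(C, -1))) = Mul(Rational(1, 2), Pow(C, -1), Add(-4, C)))
Function('y')(z, F) = Mul(Rational(-2, 3), z) (Function('y')(z, F) = Mul(Rational(1, 6), Mul(-4, z)) = Mul(Rational(-2, 3), z))
Add(Function('y')(0, -2), Mul(Function('c')(-10), 21)) = Add(Mul(Rational(-2, 3), 0), Mul(Mul(Rational(1, 2), Pow(-10, -1), Add(-4, -10)), 21)) = Add(0, Mul(Mul(Rational(1, 2), Rational(-1, 10), -14), 21)) = Add(0, Mul(Rational(7, 10), 21)) = Add(0, Rational(147, 10)) = Rational(147, 10)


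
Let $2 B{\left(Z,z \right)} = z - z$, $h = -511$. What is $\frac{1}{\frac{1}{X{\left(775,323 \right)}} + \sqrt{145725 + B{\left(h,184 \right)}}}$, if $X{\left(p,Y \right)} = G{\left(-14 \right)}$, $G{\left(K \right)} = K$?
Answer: $\frac{14}{28562099} + \frac{980 \sqrt{5829}}{28562099} \approx 0.0026201$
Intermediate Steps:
$B{\left(Z,z \right)} = 0$ ($B{\left(Z,z \right)} = \frac{z - z}{2} = \frac{1}{2} \cdot 0 = 0$)
$X{\left(p,Y \right)} = -14$
$\frac{1}{\frac{1}{X{\left(775,323 \right)}} + \sqrt{145725 + B{\left(h,184 \right)}}} = \frac{1}{\frac{1}{-14} + \sqrt{145725 + 0}} = \frac{1}{- \frac{1}{14} + \sqrt{145725}} = \frac{1}{- \frac{1}{14} + 5 \sqrt{5829}}$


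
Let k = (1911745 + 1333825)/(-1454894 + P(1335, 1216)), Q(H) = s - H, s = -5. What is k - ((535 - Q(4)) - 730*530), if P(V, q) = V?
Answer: 561587995434/1453559 ≈ 3.8635e+5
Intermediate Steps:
Q(H) = -5 - H
k = -3245570/1453559 (k = (1911745 + 1333825)/(-1454894 + 1335) = 3245570/(-1453559) = 3245570*(-1/1453559) = -3245570/1453559 ≈ -2.2328)
k - ((535 - Q(4)) - 730*530) = -3245570/1453559 - ((535 - (-5 - 1*4)) - 730*530) = -3245570/1453559 - ((535 - (-5 - 4)) - 386900) = -3245570/1453559 - ((535 - 1*(-9)) - 386900) = -3245570/1453559 - ((535 + 9) - 386900) = -3245570/1453559 - (544 - 386900) = -3245570/1453559 - 1*(-386356) = -3245570/1453559 + 386356 = 561587995434/1453559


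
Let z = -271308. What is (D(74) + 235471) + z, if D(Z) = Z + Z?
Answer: -35689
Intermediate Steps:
D(Z) = 2*Z
(D(74) + 235471) + z = (2*74 + 235471) - 271308 = (148 + 235471) - 271308 = 235619 - 271308 = -35689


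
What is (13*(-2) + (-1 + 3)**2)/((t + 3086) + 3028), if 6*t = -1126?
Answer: -66/17779 ≈ -0.0037122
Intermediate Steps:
t = -563/3 (t = (1/6)*(-1126) = -563/3 ≈ -187.67)
(13*(-2) + (-1 + 3)**2)/((t + 3086) + 3028) = (13*(-2) + (-1 + 3)**2)/((-563/3 + 3086) + 3028) = (-26 + 2**2)/(8695/3 + 3028) = (-26 + 4)/(17779/3) = -22*3/17779 = -66/17779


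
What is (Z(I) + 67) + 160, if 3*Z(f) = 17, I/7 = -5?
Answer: 698/3 ≈ 232.67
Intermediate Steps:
I = -35 (I = 7*(-5) = -35)
Z(f) = 17/3 (Z(f) = (1/3)*17 = 17/3)
(Z(I) + 67) + 160 = (17/3 + 67) + 160 = 218/3 + 160 = 698/3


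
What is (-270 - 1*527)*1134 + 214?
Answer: -903584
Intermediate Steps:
(-270 - 1*527)*1134 + 214 = (-270 - 527)*1134 + 214 = -797*1134 + 214 = -903798 + 214 = -903584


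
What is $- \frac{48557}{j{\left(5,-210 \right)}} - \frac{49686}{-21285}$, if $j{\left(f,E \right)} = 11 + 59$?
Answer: $- \frac{13734103}{19866} \approx -691.34$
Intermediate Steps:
$j{\left(f,E \right)} = 70$
$- \frac{48557}{j{\left(5,-210 \right)}} - \frac{49686}{-21285} = - \frac{48557}{70} - \frac{49686}{-21285} = \left(-48557\right) \frac{1}{70} - - \frac{16562}{7095} = - \frac{48557}{70} + \frac{16562}{7095} = - \frac{13734103}{19866}$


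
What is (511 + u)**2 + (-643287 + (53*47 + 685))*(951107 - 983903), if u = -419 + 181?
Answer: 20993154885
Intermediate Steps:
u = -238
(511 + u)**2 + (-643287 + (53*47 + 685))*(951107 - 983903) = (511 - 238)**2 + (-643287 + (53*47 + 685))*(951107 - 983903) = 273**2 + (-643287 + (2491 + 685))*(-32796) = 74529 + (-643287 + 3176)*(-32796) = 74529 - 640111*(-32796) = 74529 + 20993080356 = 20993154885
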